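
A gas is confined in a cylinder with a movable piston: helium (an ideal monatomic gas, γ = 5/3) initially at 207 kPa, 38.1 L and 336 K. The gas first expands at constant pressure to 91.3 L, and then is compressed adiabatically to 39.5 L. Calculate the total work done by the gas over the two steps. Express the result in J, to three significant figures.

W_total ≈ -10200 J

Step 1 (isobaric): W = PΔV = (207 kPa)(91.3 − 38.1 L) = 11012 J.
After step 1: P = 207 kPa, V = 91.3 L, T = 805.2 K.
Step 2 (adiabatic): W = (P₁V₁ − P₂V₂)/(γ−1) = (18899 − 33039)/0.667 = -21209 J.
W_total = 11012 − 21209 = -10197 J.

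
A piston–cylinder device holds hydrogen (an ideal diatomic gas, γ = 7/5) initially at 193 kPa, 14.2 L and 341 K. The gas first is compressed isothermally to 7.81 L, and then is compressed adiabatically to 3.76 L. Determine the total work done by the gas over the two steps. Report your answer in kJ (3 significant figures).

Step 1 (isothermal): W = P₁V₁ ln(V₂/V₁) = (2741) ln(7.81/14.2) = -1638 J.
After step 1: P = 350.9 kPa, V = 7.81 L, T = 341 K.
Step 2 (adiabatic): W = (P₁V₁ − P₂V₂)/(γ−1) = (2741 − 3671)/0.4 = -2327 J.
W_total = -1638 − 2327 = -3965 J.

W_total ≈ -3.97 kJ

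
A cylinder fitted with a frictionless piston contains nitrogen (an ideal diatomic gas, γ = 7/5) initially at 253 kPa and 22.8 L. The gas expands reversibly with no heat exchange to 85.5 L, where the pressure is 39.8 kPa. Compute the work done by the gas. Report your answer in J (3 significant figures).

Adiabatic: W = (P₁V₁ − P₂V₂)/(γ − 1) with γ = 7/5.
P₁V₁ = 5768 J, P₂V₂ = 3403 J.
W = (5768 − 3403) / 0.4 = 5914 J.

W ≈ 5910 J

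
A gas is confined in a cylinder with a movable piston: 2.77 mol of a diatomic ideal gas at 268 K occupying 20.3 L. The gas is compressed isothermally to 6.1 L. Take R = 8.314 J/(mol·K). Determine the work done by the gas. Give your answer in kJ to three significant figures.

Isothermal: W = nRT ln(V₂/V₁).
W = (2.77)(8.314)(268) × ln(6.1/20.3)
  = 6172 × -1.202
W_by_gas = -7421 J.

W ≈ -7.42 kJ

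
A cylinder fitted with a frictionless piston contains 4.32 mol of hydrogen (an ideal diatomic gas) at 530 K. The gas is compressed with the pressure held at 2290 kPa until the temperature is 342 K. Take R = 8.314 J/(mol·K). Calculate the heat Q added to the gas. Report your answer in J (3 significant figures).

Isobaric: W = nRΔT = (4.32)(8.314)(-188) = -6752 J.
ΔU = nCᵥΔT with Cᵥ = 5R/2: ΔU = (4.32)(20.79)(-188) = -16881 J.
Q = ΔU + W = -16881 − 6752 = -23633 J.

Q ≈ -23600 J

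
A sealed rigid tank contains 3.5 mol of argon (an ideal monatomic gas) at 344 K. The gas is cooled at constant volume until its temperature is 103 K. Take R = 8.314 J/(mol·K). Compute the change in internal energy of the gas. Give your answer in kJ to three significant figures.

ΔU ≈ -10.5 kJ

Constant volume ⇒ W = 0, so Q = ΔU = nCᵥΔT with Cᵥ = 3R/2 = 12.47 J/(mol·K).
ΔU = (3.5)(12.47)(103 − 344) = -10519 J.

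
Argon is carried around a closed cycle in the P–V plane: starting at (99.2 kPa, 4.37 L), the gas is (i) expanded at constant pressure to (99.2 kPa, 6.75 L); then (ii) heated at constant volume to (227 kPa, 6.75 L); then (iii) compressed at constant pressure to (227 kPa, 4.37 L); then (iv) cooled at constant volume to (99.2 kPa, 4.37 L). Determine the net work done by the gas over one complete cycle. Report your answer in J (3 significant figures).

Constant-volume legs do no work.
W(i) = (99.2)(6.75 − 4.37) = 236.1 J; W(iii) = (227)(4.37 − 6.75) = -540.3 J.
W_net = 236.1 − 540.3 = -304.2 J (the counter-clockwise enclosed area).

W_net ≈ -304 J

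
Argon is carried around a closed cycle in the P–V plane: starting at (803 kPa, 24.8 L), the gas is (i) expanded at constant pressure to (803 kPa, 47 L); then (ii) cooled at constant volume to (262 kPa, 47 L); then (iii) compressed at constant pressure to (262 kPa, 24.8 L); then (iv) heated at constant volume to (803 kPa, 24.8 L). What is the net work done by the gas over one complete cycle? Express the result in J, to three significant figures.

W_net ≈ 12000 J

Constant-volume legs do no work.
W(i) = (803)(47 − 24.8) = 17827 J; W(iii) = (262)(24.8 − 47) = -5816 J.
W_net = 17827 − 5816 = 12010 J (the clockwise enclosed area).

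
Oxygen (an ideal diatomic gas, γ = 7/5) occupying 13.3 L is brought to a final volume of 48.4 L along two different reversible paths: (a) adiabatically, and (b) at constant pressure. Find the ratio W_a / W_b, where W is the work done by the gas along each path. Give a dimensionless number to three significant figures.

W_a / W_b ≈ 0.382

Path (a) adiabatic: W = P₁V₁(1 − (V₁/V₂)^(γ−1))/(γ−1) → W_a/(P₁V₁) = 1.009.
Path (b) isobaric: W = P₁(V₂ − V₁) → W_b/(P₁V₁) = 2.639.
W_a / W_b = 1.009 / 2.639 = 0.3822.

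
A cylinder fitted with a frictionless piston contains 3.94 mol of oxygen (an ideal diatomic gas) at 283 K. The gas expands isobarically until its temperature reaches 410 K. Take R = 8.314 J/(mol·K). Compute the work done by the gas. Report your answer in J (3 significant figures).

Isobaric: W = P ΔV = nR ΔT.
W = (3.94)(8.314)(410 − 283) = 4160 J.

W ≈ 4160 J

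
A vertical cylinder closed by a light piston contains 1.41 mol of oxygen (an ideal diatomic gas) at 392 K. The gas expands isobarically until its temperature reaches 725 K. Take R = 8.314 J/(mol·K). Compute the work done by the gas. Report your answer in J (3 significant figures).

W ≈ 3900 J

Isobaric: W = P ΔV = nR ΔT.
W = (1.41)(8.314)(725 − 392) = 3904 J.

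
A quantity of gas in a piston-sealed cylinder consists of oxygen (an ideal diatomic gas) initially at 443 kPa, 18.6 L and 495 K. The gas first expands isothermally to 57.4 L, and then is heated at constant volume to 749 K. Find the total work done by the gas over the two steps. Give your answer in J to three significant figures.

Step 1 (isothermal): W = P₁V₁ ln(V₂/V₁) = (8240) ln(57.4/18.6) = 9285 J.
Step 2 (isochoric): W = 0 (constant volume).
W_total = 9285 + 0 = 9285 J.

W_total ≈ 9290 J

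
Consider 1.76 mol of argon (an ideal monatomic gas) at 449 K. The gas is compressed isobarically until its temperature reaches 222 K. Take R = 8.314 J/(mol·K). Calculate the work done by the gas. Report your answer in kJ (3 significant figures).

Isobaric: W = P ΔV = nR ΔT.
W = (1.76)(8.314)(222 − 449) = -3322 J.

W ≈ -3.32 kJ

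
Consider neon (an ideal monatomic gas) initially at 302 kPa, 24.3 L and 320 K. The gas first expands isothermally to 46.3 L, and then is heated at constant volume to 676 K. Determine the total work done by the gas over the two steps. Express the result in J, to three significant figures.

Step 1 (isothermal): W = P₁V₁ ln(V₂/V₁) = (7339) ln(46.3/24.3) = 4731 J.
Step 2 (isochoric): W = 0 (constant volume).
W_total = 4731 + 0 = 4731 J.

W_total ≈ 4730 J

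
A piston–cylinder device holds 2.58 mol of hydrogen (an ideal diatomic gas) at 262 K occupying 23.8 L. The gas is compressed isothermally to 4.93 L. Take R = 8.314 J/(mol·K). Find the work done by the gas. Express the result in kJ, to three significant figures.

W ≈ -8.85 kJ

Isothermal: W = nRT ln(V₂/V₁).
W = (2.58)(8.314)(262) × ln(4.93/23.8)
  = 5620 × -1.574
W_by_gas = -8848 J.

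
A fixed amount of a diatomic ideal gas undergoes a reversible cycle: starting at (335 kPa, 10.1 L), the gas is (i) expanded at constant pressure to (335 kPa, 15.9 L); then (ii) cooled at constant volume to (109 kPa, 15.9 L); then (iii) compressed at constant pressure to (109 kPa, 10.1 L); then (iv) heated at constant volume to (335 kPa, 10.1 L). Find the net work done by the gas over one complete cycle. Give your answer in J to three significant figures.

W_net ≈ 1310 J

Constant-volume legs do no work.
W(i) = (335)(15.9 − 10.1) = 1943 J; W(iii) = (109)(10.1 − 15.9) = -632.2 J.
W_net = 1943 − 632.2 = 1311 J (the clockwise enclosed area).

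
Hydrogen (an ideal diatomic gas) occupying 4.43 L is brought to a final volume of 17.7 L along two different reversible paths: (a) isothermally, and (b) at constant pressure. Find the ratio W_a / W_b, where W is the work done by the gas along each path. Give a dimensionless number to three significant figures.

W_a / W_b ≈ 0.462

Path (a) isothermal: W = P₁V₁ ln(V₂/V₁) → W_a/(P₁V₁) = 1.385.
Path (b) isobaric: W = P₁(V₂ − V₁) → W_b/(P₁V₁) = 2.995.
W_a / W_b = 1.385 / 2.995 = 0.4624.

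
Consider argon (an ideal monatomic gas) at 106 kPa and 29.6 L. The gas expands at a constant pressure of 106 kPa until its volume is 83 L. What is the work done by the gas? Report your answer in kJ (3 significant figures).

Isobaric: W = P ΔV.
W = (106 kPa)(83 − 29.6 L) = (106)(53.4) = 5660 J.

W ≈ 5.66 kJ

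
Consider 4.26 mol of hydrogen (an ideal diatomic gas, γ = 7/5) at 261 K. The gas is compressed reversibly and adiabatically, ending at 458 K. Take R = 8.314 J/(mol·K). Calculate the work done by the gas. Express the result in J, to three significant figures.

W ≈ -17400 J

Adiabatic ⇒ Q = 0, so W_by = −ΔU = nCᵥ(T₁ − T₂).
Cᵥ = 5R/2 = 20.79 J/(mol·K).
W = (4.26)(20.79)(261 − 458) = -17443 J.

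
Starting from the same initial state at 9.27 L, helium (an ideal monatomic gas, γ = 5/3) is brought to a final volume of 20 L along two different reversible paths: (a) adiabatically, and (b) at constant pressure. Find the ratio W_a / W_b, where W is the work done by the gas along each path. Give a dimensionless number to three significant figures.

W_a / W_b ≈ 0.520

Path (a) adiabatic: W = P₁V₁(1 − (V₁/V₂)^(γ−1))/(γ−1) → W_a/(P₁V₁) = 0.6016.
Path (b) isobaric: W = P₁(V₂ − V₁) → W_b/(P₁V₁) = 1.157.
W_a / W_b = 0.6016 / 1.157 = 0.5198.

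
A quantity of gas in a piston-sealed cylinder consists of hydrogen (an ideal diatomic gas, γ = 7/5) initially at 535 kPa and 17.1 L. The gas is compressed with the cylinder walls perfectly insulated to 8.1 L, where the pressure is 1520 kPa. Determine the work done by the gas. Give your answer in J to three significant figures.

Adiabatic: W = (P₁V₁ − P₂V₂)/(γ − 1) with γ = 7/5.
P₁V₁ = 9148 J, P₂V₂ = 12312 J.
W = (9148 − 12312) / 0.4 = -7909 J.

W ≈ -7910 J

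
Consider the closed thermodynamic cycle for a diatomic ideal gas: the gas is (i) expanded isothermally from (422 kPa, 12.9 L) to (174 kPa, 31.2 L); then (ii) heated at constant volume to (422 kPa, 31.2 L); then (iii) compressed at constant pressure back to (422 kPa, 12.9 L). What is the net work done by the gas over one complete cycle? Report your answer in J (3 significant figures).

Leg (i): W = PᵢVᵢ ln(V_f/Vᵢ) = (5444) ln(31.2/12.9) = 4808 J.
Leg (ii): W = 0.
Leg (iii): W = PΔV = (422)(12.9 − 31.2) = -7723 J.
W_net = 4808 − 7723 = -2915 J.

W_net ≈ -2910 J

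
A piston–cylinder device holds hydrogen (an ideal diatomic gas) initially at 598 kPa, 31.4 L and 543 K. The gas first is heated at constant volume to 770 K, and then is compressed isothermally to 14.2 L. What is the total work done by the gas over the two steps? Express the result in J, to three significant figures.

W_total ≈ -21100 J

Step 1 (isochoric): W = 0 (constant volume).
After step 1: P = 848 kPa (V unchanged).
Step 2 (isothermal): W = P₁V₁ ln(V₂/V₁) = (26627) ln(14.2/31.4) = -21130 J.
W_total = 0 − 21130 = -21130 J.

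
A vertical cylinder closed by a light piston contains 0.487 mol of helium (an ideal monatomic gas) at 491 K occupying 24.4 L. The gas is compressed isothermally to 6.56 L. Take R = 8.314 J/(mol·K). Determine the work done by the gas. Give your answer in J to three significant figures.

Isothermal: W = nRT ln(V₂/V₁).
W = (0.487)(8.314)(491) × ln(6.56/24.4)
  = 1988 × -1.314
W_by_gas = -2611 J.

W ≈ -2610 J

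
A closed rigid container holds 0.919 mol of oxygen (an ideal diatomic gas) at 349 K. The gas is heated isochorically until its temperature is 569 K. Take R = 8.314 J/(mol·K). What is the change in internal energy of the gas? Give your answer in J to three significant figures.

ΔU ≈ 4200 J

Constant volume ⇒ W = 0, so Q = ΔU = nCᵥΔT with Cᵥ = 5R/2 = 20.79 J/(mol·K).
ΔU = (0.919)(20.79)(569 − 349) = 4202 J.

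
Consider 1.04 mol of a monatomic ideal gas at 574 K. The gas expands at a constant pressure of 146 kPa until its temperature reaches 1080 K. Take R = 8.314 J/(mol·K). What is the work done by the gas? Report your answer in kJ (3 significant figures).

Isobaric: W = P ΔV = nR ΔT.
W = (1.04)(8.314)(1080 − 574) = 4375 J.

W ≈ 4.38 kJ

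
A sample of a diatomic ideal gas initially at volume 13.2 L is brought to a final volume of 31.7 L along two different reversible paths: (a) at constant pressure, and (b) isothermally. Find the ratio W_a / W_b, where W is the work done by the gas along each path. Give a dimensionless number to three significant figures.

Path (a) isobaric: W = P₁(V₂ − V₁) → W_a/(P₁V₁) = 1.402.
Path (b) isothermal: W = P₁V₁ ln(V₂/V₁) → W_b/(P₁V₁) = 0.8761.
W_a / W_b = 1.402 / 0.8761 = 1.6.

W_a / W_b ≈ 1.60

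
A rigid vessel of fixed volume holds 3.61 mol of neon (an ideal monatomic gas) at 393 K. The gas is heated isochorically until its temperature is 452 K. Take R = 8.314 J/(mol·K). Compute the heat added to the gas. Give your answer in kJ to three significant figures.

Q ≈ 2.66 kJ

Constant volume ⇒ W = 0, so Q = ΔU = nCᵥΔT with Cᵥ = 3R/2 = 12.47 J/(mol·K).
ΔU = (3.61)(12.47)(452 − 393) = 2656 J.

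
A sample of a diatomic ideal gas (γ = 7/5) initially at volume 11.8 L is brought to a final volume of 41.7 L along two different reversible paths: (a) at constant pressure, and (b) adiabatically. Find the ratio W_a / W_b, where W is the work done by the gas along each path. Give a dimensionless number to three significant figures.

W_a / W_b ≈ 2.56

Path (a) isobaric: W = P₁(V₂ − V₁) → W_a/(P₁V₁) = 2.534.
Path (b) adiabatic: W = P₁V₁(1 − (V₁/V₂)^(γ−1))/(γ−1) → W_b/(P₁V₁) = 0.9912.
W_a / W_b = 2.534 / 0.9912 = 2.556.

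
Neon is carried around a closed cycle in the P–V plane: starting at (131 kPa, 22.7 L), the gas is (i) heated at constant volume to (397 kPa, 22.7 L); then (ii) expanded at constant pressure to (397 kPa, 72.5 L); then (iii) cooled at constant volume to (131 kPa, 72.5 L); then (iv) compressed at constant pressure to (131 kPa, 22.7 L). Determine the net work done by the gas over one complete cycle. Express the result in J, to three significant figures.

W_net ≈ 13200 J

Constant-volume legs do no work.
W(ii) = (397)(72.5 − 22.7) = 19771 J; W(iv) = (131)(22.7 − 72.5) = -6524 J.
W_net = 19771 − 6524 = 13247 J (the clockwise enclosed area).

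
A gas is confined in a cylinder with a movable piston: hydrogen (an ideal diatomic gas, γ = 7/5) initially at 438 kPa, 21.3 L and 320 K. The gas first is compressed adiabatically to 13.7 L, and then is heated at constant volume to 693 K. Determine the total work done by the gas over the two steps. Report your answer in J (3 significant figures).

W_total ≈ -4500 J

Step 1 (adiabatic): W = (P₁V₁ − P₂V₂)/(γ−1) = (9329 − 11131)/0.4 = -4503 J.
Step 2 (isochoric): W = 0 (constant volume).
W_total = -4503 + 0 = -4503 J.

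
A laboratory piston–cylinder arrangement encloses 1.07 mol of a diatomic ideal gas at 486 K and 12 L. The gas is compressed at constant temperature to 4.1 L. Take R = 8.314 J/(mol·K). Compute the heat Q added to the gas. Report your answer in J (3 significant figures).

Isothermal ⇒ ΔU = 0, so Q = W = nRT ln(V₂/V₁).
Q = (1.07)(8.314)(486) ln(4.1/12) = 4323 × -1.074 = -4643 J.

Q ≈ -4640 J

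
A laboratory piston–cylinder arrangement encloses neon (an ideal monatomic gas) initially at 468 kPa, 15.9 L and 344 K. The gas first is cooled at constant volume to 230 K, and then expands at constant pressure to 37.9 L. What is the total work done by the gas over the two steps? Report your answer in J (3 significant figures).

W_total ≈ 6880 J

Step 1 (isochoric): W = 0 (constant volume).
After step 1: P = 312.9 kPa (V unchanged).
Step 2 (isobaric): W = PΔV = (312.9 kPa)(37.9 − 15.9 L) = 6884 J.
W_total = 0 + 6884 = 6884 J.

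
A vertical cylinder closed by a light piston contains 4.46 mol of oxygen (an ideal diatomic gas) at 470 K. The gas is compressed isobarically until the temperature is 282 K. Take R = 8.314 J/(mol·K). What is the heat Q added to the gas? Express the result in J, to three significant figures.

Isobaric: W = nRΔT = (4.46)(8.314)(-188) = -6971 J.
ΔU = nCᵥΔT with Cᵥ = 5R/2: ΔU = (4.46)(20.79)(-188) = -17428 J.
Q = ΔU + W = -17428 − 6971 = -24399 J.

Q ≈ -24400 J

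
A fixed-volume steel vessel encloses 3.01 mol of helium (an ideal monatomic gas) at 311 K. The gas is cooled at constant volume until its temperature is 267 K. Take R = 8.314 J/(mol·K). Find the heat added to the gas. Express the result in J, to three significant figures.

Constant volume ⇒ W = 0, so Q = ΔU = nCᵥΔT with Cᵥ = 3R/2 = 12.47 J/(mol·K).
ΔU = (3.01)(12.47)(267 − 311) = -1652 J.

Q ≈ -1650 J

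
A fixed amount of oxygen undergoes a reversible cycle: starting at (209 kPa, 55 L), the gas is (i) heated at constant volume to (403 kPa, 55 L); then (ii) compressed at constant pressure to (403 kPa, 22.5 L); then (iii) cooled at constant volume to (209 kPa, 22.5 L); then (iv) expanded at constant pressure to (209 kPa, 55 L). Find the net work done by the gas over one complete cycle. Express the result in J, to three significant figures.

Constant-volume legs do no work.
W(ii) = (403)(22.5 − 55) = -13098 J; W(iv) = (209)(55 − 22.5) = 6792 J.
W_net = -13098 + 6792 = -6305 J (the counter-clockwise enclosed area).

W_net ≈ -6300 J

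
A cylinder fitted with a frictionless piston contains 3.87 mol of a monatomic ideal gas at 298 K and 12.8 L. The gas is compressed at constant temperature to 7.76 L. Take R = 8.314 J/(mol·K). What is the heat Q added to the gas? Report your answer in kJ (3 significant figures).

Q ≈ -4.80 kJ

Isothermal ⇒ ΔU = 0, so Q = W = nRT ln(V₂/V₁).
Q = (3.87)(8.314)(298) ln(7.76/12.8) = 9588 × -0.5005 = -4799 J.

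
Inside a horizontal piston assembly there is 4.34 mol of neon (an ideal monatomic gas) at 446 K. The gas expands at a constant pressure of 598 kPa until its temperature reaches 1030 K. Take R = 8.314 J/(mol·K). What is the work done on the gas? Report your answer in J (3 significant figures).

Isobaric: W = P ΔV = nR ΔT.
W = (4.34)(8.314)(1030 − 446) = 21072 J.
Work on gas = −W_by = -21072 J.

W ≈ -21100 J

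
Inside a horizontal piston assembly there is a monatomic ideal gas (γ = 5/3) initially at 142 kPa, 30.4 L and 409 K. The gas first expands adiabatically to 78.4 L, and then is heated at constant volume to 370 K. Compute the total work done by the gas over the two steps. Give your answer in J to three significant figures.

W_total ≈ 3030 J

Step 1 (adiabatic): W = (P₁V₁ − P₂V₂)/(γ−1) = (4317 − 2295)/0.667 = 3032 J.
Step 2 (isochoric): W = 0 (constant volume).
W_total = 3032 + 0 = 3032 J.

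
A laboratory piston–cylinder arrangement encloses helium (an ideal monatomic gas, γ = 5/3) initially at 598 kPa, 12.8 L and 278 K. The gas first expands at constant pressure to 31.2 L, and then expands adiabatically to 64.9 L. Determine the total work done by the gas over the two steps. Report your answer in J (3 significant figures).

W_total ≈ 21800 J

Step 1 (isobaric): W = PΔV = (598 kPa)(31.2 − 12.8 L) = 11003 J.
After step 1: P = 598 kPa, V = 31.2 L, T = 677.6 K.
Step 2 (adiabatic): W = (P₁V₁ − P₂V₂)/(γ−1) = (18658 − 11450)/0.667 = 10812 J.
W_total = 11003 + 10812 = 21815 J.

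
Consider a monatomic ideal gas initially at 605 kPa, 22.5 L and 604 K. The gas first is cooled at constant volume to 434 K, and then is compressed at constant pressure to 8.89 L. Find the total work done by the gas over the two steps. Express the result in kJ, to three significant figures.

Step 1 (isochoric): W = 0 (constant volume).
After step 1: P = 434.7 kPa (V unchanged).
Step 2 (isobaric): W = PΔV = (434.7 kPa)(8.89 − 22.5 L) = -5917 J.
W_total = 0 − 5917 = -5917 J.

W_total ≈ -5.92 kJ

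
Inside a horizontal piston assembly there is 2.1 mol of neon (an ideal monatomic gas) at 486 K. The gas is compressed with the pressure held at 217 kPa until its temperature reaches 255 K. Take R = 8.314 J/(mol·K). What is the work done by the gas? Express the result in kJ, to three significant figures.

W ≈ -4.03 kJ

Isobaric: W = P ΔV = nR ΔT.
W = (2.1)(8.314)(255 − 486) = -4033 J.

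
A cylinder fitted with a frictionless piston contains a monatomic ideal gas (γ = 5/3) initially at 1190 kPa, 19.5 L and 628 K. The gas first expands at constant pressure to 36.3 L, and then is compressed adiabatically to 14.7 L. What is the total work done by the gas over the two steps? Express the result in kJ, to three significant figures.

Step 1 (isobaric): W = PΔV = (1190 kPa)(36.3 − 19.5 L) = 19992 J.
After step 1: P = 1190 kPa, V = 36.3 L, T = 1169 K.
Step 2 (adiabatic): W = (P₁V₁ − P₂V₂)/(γ−1) = (43197 − 78919)/0.667 = -53583 J.
W_total = 19992 − 53583 = -33591 J.

W_total ≈ -33.6 kJ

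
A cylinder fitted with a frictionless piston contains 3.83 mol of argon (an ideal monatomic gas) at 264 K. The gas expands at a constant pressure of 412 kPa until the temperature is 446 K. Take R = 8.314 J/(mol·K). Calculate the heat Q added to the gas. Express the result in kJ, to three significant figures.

Q ≈ 14.5 kJ

Isobaric: W = nRΔT = (3.83)(8.314)(182) = 5795 J.
ΔU = nCᵥΔT with Cᵥ = 3R/2: ΔU = (3.83)(12.47)(182) = 8693 J.
Q = ΔU + W = 8693 + 5795 = 14488 J.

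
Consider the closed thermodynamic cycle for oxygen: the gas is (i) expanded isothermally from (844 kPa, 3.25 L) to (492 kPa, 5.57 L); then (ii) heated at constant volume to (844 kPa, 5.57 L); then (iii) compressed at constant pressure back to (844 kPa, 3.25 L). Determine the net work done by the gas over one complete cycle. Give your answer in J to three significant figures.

Leg (i): W = PᵢVᵢ ln(V_f/Vᵢ) = (2743) ln(5.57/3.25) = 1478 J.
Leg (ii): W = 0.
Leg (iii): W = PΔV = (844)(3.25 − 5.57) = -1958 J.
W_net = 1478 − 1958 = -480.3 J.

W_net ≈ -480 J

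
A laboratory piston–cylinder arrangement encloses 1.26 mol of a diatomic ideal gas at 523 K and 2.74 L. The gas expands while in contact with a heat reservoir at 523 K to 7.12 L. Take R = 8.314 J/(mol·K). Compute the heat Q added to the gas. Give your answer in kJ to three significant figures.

Q ≈ 5.23 kJ

Isothermal ⇒ ΔU = 0, so Q = W = nRT ln(V₂/V₁).
Q = (1.26)(8.314)(523) ln(7.12/2.74) = 5479 × 0.9549 = 5232 J.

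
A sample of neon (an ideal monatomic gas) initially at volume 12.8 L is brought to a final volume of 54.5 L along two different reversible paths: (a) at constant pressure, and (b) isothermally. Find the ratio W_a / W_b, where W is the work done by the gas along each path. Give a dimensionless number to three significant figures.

Path (a) isobaric: W = P₁(V₂ − V₁) → W_a/(P₁V₁) = 3.258.
Path (b) isothermal: W = P₁V₁ ln(V₂/V₁) → W_b/(P₁V₁) = 1.449.
W_a / W_b = 3.258 / 1.449 = 2.249.

W_a / W_b ≈ 2.25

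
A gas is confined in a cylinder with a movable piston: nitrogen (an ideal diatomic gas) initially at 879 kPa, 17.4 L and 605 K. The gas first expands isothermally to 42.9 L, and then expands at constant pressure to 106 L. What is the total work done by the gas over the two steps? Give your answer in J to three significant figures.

Step 1 (isothermal): W = P₁V₁ ln(V₂/V₁) = (15295) ln(42.9/17.4) = 13802 J.
After step 1: P = 356.5 kPa, V = 42.9 L, T = 605 K.
Step 2 (isobaric): W = PΔV = (356.5 kPa)(106 − 42.9 L) = 22496 J.
W_total = 13802 + 22496 = 36298 J.

W_total ≈ 36300 J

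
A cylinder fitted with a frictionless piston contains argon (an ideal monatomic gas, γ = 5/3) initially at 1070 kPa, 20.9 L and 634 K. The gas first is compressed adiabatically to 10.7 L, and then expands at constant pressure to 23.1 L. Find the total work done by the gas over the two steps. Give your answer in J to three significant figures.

W_total ≈ 21600 J

Step 1 (adiabatic): W = (P₁V₁ − P₂V₂)/(γ−1) = (22363 − 34944)/0.667 = -18871 J.
After step 1: P = 3266 kPa, V = 10.7 L, T = 990.7 K.
Step 2 (isobaric): W = PΔV = (3266 kPa)(23.1 − 10.7 L) = 40496 J.
W_total = -18871 + 40496 = 21624 J.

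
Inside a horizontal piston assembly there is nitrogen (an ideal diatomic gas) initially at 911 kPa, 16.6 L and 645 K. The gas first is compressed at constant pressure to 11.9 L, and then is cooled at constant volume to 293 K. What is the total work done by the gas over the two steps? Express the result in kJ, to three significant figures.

Step 1 (isobaric): W = PΔV = (911 kPa)(11.9 − 16.6 L) = -4282 J.
Step 2 (isochoric): W = 0 (constant volume).
W_total = -4282 + 0 = -4282 J.

W_total ≈ -4.28 kJ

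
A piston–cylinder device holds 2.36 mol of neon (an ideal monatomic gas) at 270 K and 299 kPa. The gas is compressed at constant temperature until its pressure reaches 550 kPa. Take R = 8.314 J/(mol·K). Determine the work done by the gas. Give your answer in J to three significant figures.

Isothermal process: W = nRT ln(V₂/V₁) = nRT ln(P₁/P₂).
W = (2.36)(8.314)(270) × ln(299/550)
  = 5298 × ln(0.5436) = 5298 × -0.6095
W_by_gas = -3229 J.

W ≈ -3230 J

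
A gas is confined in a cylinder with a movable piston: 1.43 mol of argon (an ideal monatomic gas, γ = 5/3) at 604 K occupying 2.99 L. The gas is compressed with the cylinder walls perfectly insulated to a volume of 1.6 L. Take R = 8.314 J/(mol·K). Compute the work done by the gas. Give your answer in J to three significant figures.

W ≈ -5570 J

Adiabatic: TV^(γ−1) = const with γ = 5/3.
T₂ = T₁ (V₁/V₂)^(γ−1) = 604 × (2.99/1.6)^0.667 = 604 × 1.517 = 916.4 K.
W_by = nCᵥ(T₁ − T₂) = (1.43)(12.47)(604 − 916.4) = -5571 J.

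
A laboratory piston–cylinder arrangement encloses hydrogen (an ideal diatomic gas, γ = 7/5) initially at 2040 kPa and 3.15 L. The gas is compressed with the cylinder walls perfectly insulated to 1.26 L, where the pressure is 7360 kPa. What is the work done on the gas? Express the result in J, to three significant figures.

Adiabatic: W = (P₁V₁ − P₂V₂)/(γ − 1) with γ = 7/5.
P₁V₁ = 6426 J, P₂V₂ = 9274 J.
W = (6426 − 9274) / 0.4 = -7119 J.
Work on gas = −W_by = 7119 J.

W ≈ 7120 J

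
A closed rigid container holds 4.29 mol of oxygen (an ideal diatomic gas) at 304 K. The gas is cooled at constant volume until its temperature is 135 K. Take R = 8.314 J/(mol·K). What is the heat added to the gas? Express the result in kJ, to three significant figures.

Constant volume ⇒ W = 0, so Q = ΔU = nCᵥΔT with Cᵥ = 5R/2 = 20.79 J/(mol·K).
ΔU = (4.29)(20.79)(135 − 304) = -15069 J.

Q ≈ -15.1 kJ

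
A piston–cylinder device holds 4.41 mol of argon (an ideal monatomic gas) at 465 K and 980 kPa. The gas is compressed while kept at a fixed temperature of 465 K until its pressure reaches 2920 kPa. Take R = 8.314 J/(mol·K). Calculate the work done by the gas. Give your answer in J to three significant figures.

Isothermal process: W = nRT ln(V₂/V₁) = nRT ln(P₁/P₂).
W = (4.41)(8.314)(465) × ln(980/2920)
  = 17049 × ln(0.3356) = 17049 × -1.092
W_by_gas = -18614 J.

W ≈ -18600 J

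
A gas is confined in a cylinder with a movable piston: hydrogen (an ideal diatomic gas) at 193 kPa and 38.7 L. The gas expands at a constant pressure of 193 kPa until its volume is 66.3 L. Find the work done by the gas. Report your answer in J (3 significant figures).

Isobaric: W = P ΔV.
W = (193 kPa)(66.3 − 38.7 L) = (193)(27.6) = 5327 J.

W ≈ 5330 J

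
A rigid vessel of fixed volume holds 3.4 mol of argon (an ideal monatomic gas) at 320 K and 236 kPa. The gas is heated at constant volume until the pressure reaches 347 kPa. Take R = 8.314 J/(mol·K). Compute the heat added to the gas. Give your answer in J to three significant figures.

Constant volume ⇒ W = 0, so Q = ΔU = nCᵥΔT with Cᵥ = 3R/2 = 12.47 J/(mol·K).
At constant V, T₂/T₁ = P₂/P₁ ⇒ ΔT = T₁(P₂/P₁ − 1) = 320·(347/236 − 1) = 150.5 K.
ΔU = (3.4)(12.47)(150.5) = 6382 J.

Q ≈ 6380 J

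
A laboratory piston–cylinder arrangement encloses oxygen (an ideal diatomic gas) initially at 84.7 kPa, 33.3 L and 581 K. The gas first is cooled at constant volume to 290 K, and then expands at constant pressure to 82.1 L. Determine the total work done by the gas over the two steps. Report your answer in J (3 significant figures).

W_total ≈ 2060 J

Step 1 (isochoric): W = 0 (constant volume).
After step 1: P = 42.28 kPa (V unchanged).
Step 2 (isobaric): W = PΔV = (42.28 kPa)(82.1 − 33.3 L) = 2063 J.
W_total = 0 + 2063 = 2063 J.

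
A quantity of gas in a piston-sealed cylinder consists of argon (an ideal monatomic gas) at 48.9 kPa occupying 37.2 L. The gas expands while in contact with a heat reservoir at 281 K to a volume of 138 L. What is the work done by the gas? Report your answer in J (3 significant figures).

Isothermal: W = nRT ln(V₂/V₁) = P₁V₁ ln(V₂/V₁).
P₁V₁ = (48.9 kPa)(37.2 L) = 1819 J.
W = 1819 × ln(138/37.2) = 1819 × 1.311
W_by_gas = 2385 J.

W ≈ 2380 J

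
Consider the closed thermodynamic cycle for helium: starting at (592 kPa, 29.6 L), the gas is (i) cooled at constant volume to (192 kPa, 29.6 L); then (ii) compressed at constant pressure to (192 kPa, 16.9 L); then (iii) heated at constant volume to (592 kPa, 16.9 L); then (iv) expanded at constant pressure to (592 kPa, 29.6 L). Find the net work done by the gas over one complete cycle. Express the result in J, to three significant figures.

W_net ≈ 5080 J

Constant-volume legs do no work.
W(ii) = (192)(16.9 − 29.6) = -2438 J; W(iv) = (592)(29.6 − 16.9) = 7518 J.
W_net = -2438 + 7518 = 5080 J (the clockwise enclosed area).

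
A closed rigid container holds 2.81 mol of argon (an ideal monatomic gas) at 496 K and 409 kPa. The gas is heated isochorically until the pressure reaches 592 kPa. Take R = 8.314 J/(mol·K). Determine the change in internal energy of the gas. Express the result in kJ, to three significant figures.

ΔU ≈ 7.78 kJ

Constant volume ⇒ W = 0, so Q = ΔU = nCᵥΔT with Cᵥ = 3R/2 = 12.47 J/(mol·K).
At constant V, T₂/T₁ = P₂/P₁ ⇒ ΔT = T₁(P₂/P₁ − 1) = 496·(592/409 − 1) = 221.9 K.
ΔU = (2.81)(12.47)(221.9) = 7777 J.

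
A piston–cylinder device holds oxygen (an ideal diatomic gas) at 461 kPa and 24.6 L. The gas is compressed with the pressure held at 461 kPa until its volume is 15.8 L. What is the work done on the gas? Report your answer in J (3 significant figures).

W ≈ 4060 J

Isobaric: W = P ΔV.
W = (461 kPa)(15.8 − 24.6 L) = (461)(-8.8) = -4057 J.
Work on gas = −W_by = 4057 J.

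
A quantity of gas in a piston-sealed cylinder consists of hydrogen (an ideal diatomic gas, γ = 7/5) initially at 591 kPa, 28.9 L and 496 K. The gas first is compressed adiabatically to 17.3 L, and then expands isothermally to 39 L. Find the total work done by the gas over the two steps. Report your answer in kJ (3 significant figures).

Step 1 (adiabatic): W = (P₁V₁ − P₂V₂)/(γ−1) = (17080 − 20971)/0.4 = -9729 J.
After step 1: P = 1212 kPa, V = 17.3 L, T = 609 K.
Step 2 (isothermal): W = P₁V₁ ln(V₂/V₁) = (20971) ln(39/17.3) = 17047 J.
W_total = -9729 + 17047 = 7318 J.

W_total ≈ 7.32 kJ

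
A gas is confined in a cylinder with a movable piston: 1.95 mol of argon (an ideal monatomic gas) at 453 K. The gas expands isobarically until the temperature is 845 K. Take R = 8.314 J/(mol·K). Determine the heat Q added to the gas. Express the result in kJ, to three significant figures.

Q ≈ 15.9 kJ

Isobaric: W = nRΔT = (1.95)(8.314)(392) = 6355 J.
ΔU = nCᵥΔT with Cᵥ = 3R/2: ΔU = (1.95)(12.47)(392) = 9533 J.
Q = ΔU + W = 9533 + 6355 = 15888 J.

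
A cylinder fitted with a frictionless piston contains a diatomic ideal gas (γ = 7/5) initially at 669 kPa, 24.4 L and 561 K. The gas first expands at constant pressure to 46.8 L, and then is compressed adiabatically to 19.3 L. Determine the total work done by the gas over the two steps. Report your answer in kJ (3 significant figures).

W_total ≈ -18.3 kJ

Step 1 (isobaric): W = PΔV = (669 kPa)(46.8 − 24.4 L) = 14986 J.
After step 1: P = 669 kPa, V = 46.8 L, T = 1076 K.
Step 2 (adiabatic): W = (P₁V₁ − P₂V₂)/(γ−1) = (31309 − 44622)/0.4 = -33282 J.
W_total = 14986 − 33282 = -18296 J.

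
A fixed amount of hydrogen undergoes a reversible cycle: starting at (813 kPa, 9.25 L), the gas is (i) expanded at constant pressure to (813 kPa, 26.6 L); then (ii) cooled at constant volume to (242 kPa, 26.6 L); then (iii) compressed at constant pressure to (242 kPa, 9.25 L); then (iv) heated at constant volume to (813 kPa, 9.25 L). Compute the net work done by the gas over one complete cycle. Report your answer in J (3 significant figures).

W_net ≈ 9910 J

Constant-volume legs do no work.
W(i) = (813)(26.6 − 9.25) = 14106 J; W(iii) = (242)(9.25 − 26.6) = -4199 J.
W_net = 14106 − 4199 = 9907 J (the clockwise enclosed area).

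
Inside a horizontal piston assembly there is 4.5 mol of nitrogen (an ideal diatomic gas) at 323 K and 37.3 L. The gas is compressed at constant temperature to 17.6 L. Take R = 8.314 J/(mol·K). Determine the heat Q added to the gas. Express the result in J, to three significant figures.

Q ≈ -9080 J

Isothermal ⇒ ΔU = 0, so Q = W = nRT ln(V₂/V₁).
Q = (4.5)(8.314)(323) ln(17.6/37.3) = 12084 × -0.7511 = -9077 J.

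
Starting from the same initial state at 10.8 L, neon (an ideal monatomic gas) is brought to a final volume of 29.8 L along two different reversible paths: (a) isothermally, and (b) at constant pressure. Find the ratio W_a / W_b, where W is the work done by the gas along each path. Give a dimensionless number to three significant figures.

W_a / W_b ≈ 0.577

Path (a) isothermal: W = P₁V₁ ln(V₂/V₁) → W_a/(P₁V₁) = 1.015.
Path (b) isobaric: W = P₁(V₂ − V₁) → W_b/(P₁V₁) = 1.759.
W_a / W_b = 1.015 / 1.759 = 0.5769.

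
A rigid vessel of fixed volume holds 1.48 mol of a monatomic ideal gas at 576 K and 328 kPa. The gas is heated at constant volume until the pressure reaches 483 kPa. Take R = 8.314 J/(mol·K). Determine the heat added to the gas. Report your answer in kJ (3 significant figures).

Q ≈ 5.02 kJ

Constant volume ⇒ W = 0, so Q = ΔU = nCᵥΔT with Cᵥ = 3R/2 = 12.47 J/(mol·K).
At constant V, T₂/T₁ = P₂/P₁ ⇒ ΔT = T₁(P₂/P₁ − 1) = 576·(483/328 − 1) = 272.2 K.
ΔU = (1.48)(12.47)(272.2) = 5024 J.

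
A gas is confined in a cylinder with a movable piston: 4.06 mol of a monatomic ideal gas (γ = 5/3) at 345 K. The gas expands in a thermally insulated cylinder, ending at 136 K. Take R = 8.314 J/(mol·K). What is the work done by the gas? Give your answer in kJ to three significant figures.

Adiabatic ⇒ Q = 0, so W_by = −ΔU = nCᵥ(T₁ − T₂).
Cᵥ = 3R/2 = 12.47 J/(mol·K).
W = (4.06)(12.47)(345 − 136) = 10582 J.

W ≈ 10.6 kJ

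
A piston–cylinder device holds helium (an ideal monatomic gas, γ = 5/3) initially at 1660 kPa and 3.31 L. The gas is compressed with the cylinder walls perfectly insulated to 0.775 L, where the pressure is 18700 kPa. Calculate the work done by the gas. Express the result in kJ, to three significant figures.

Adiabatic: W = (P₁V₁ − P₂V₂)/(γ − 1) with γ = 5/3.
P₁V₁ = 5495 J, P₂V₂ = 14492 J.
W = (5495 − 14492) / 0.6667 = -13497 J.

W ≈ -13.5 kJ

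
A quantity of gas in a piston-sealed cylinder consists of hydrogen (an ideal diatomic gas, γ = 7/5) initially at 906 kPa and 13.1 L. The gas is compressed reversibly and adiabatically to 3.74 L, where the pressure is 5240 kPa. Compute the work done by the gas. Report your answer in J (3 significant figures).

W ≈ -19300 J

Adiabatic: W = (P₁V₁ − P₂V₂)/(γ − 1) with γ = 7/5.
P₁V₁ = 11869 J, P₂V₂ = 19598 J.
W = (11869 − 19598) / 0.4 = -19323 J.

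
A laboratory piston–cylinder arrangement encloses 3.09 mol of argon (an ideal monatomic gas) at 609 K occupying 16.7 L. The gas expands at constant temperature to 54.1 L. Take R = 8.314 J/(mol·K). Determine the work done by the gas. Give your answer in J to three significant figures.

W ≈ 18400 J

Isothermal: W = nRT ln(V₂/V₁).
W = (3.09)(8.314)(609) × ln(54.1/16.7)
  = 15645 × 1.175
W_by_gas = 18390 J.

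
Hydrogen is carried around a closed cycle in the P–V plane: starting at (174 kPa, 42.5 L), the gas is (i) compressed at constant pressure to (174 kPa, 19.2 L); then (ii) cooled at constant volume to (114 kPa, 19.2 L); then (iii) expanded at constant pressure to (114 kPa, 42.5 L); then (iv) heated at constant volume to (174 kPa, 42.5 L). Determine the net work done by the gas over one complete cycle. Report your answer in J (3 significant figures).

Constant-volume legs do no work.
W(i) = (174)(19.2 − 42.5) = -4054 J; W(iii) = (114)(42.5 − 19.2) = 2656 J.
W_net = -4054 + 2656 = -1398 J (the counter-clockwise enclosed area).

W_net ≈ -1400 J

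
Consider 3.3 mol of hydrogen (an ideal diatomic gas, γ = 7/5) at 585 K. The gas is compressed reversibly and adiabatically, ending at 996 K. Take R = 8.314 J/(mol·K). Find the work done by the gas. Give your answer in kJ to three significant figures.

Adiabatic ⇒ Q = 0, so W_by = −ΔU = nCᵥ(T₁ − T₂).
Cᵥ = 5R/2 = 20.79 J/(mol·K).
W = (3.3)(20.79)(585 − 996) = -28191 J.

W ≈ -28.2 kJ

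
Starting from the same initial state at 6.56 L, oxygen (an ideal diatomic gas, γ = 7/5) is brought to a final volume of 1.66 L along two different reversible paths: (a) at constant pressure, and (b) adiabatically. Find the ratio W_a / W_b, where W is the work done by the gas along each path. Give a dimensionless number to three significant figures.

Path (a) isobaric: W = P₁(V₂ − V₁) → W_a/(P₁V₁) = -0.747.
Path (b) adiabatic: W = P₁V₁(1 − (V₁/V₂)^(γ−1))/(γ−1) → W_b/(P₁V₁) = -1.832.
W_a / W_b = -0.747 / -1.832 = 0.4078.

W_a / W_b ≈ 0.408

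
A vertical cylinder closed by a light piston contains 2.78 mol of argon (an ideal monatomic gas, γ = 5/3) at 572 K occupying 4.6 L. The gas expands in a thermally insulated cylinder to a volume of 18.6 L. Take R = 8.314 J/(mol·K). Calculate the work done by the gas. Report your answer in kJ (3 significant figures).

Adiabatic: TV^(γ−1) = const with γ = 5/3.
T₂ = T₁ (V₁/V₂)^(γ−1) = 572 × (4.6/18.6)^0.667 = 572 × 0.394 = 225.4 K.
W_by = nCᵥ(T₁ − T₂) = (2.78)(12.47)(572 − 225.4) = 12018 J.

W ≈ 12.0 kJ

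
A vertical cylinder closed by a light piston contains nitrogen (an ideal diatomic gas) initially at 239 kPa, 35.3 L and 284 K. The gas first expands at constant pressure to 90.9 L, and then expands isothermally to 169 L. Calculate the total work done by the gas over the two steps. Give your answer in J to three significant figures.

W_total ≈ 26800 J

Step 1 (isobaric): W = PΔV = (239 kPa)(90.9 − 35.3 L) = 13288 J.
After step 1: P = 239 kPa, V = 90.9 L, T = 731.3 K.
Step 2 (isothermal): W = P₁V₁ ln(V₂/V₁) = (21725) ln(169/90.9) = 13473 J.
W_total = 13288 + 13473 = 26761 J.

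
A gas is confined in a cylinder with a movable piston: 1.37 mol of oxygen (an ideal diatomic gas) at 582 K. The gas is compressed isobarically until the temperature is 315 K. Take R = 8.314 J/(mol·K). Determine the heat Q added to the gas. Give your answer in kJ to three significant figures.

Q ≈ -10.6 kJ

Isobaric: W = nRΔT = (1.37)(8.314)(-267) = -3041 J.
ΔU = nCᵥΔT with Cᵥ = 5R/2: ΔU = (1.37)(20.79)(-267) = -7603 J.
Q = ΔU + W = -7603 − 3041 = -10644 J.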